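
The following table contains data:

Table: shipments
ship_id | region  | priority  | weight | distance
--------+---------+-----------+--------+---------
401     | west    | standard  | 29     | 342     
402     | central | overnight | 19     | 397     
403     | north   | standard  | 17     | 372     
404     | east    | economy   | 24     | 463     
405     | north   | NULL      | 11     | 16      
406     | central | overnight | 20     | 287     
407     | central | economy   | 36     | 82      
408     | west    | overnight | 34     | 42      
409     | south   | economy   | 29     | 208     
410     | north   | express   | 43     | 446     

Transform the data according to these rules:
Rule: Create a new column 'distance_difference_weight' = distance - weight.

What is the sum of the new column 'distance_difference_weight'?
2393

Step 1: For each record, compute distance - weight
Example calculations:
  342 - 29 = 313
  397 - 19 = 378
  372 - 17 = 355
  ...
Step 2: Sum all derived values
Step 3: Total = 2393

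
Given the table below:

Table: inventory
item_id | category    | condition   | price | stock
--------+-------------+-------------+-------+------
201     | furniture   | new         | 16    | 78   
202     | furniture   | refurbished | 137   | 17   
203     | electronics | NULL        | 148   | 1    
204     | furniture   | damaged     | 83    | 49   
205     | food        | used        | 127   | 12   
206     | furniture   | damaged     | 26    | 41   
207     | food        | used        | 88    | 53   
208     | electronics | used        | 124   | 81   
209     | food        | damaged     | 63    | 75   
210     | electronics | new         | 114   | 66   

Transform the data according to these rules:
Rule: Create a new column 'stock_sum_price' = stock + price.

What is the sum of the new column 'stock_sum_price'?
1399

Step 1: For each record, compute stock + price
Example calculations:
  78 + 16 = 94
  17 + 137 = 154
  1 + 148 = 149
  ...
Step 2: Sum all derived values
Step 3: Total = 1399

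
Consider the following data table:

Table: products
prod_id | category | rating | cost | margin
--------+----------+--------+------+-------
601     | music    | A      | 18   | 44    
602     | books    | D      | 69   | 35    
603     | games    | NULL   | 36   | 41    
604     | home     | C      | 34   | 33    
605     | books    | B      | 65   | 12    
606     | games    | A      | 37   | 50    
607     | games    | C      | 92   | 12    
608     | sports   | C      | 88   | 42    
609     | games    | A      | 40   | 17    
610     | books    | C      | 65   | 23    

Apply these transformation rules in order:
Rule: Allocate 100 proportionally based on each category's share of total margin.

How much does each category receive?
books: 22.65, games: 38.83, home: 10.68, music: 14.24, sports: 13.59

Step 1: Calculate total margin = 309
Step 2: Calculate each category's proportion:
  books: 70/309 = 22.65% → 22.65
  games: 120/309 = 38.83% → 38.83
  home: 33/309 = 10.68% → 10.68
  music: 44/309 = 14.24% → 14.24
  sports: 42/309 = 13.59% → 13.59
Step 3: Verify: sum of allocations ≈ 100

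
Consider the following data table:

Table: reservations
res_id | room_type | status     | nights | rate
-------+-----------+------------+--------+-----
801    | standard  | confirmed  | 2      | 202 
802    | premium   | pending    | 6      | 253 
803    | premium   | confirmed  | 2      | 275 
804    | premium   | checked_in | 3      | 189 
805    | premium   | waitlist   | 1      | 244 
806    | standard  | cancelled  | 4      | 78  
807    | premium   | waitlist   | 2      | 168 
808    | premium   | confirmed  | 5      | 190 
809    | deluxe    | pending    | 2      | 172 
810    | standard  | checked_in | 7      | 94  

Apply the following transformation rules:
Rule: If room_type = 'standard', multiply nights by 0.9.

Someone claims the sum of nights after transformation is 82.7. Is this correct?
No, the correct result is 32.7.

Step 1: Calculate the correct sum after transformation
Step 2: Apply multiplier 0.9 to records where room_type = 'standard'
Step 3: Correct result = 32.7
Step 4: Claimed result = 82.7
Step 5: 32.7 ≠ 82.7
Conclusion: The claimed result is incorrect. The correct answer is 32.7.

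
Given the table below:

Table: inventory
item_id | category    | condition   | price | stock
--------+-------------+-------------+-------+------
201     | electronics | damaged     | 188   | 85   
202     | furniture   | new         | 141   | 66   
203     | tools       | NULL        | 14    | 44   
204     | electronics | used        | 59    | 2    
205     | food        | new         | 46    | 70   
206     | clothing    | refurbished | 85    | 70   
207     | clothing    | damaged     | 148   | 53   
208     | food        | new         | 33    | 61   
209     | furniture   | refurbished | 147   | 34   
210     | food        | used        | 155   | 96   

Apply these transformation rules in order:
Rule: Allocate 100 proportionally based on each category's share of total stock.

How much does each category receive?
clothing: 21.17, electronics: 14.97, food: 39.07, furniture: 17.21, tools: 7.57

Step 1: Calculate total stock = 581
Step 2: Calculate each category's proportion:
  clothing: 123/581 = 21.17% → 21.17
  electronics: 87/581 = 14.97% → 14.97
  food: 227/581 = 39.07% → 39.07
  furniture: 100/581 = 17.21% → 17.21
  tools: 44/581 = 7.57% → 7.57
Step 3: Verify: sum of allocations ≈ 100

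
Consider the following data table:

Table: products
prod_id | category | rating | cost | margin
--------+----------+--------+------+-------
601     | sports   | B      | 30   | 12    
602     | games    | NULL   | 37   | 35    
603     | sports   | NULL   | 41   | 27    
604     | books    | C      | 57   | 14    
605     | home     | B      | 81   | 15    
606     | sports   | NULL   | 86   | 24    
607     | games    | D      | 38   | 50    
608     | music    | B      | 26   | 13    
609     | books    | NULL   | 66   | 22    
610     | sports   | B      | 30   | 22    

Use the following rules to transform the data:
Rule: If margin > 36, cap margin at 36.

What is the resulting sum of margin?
220

Step 1: 1 records have margin > 36
Step 2: These records originally summed to 50
Step 3: After capping: 1 × 36 = 36
Step 4: Unaffected records sum: 184
Step 5: Final sum = 36 + 184 = 220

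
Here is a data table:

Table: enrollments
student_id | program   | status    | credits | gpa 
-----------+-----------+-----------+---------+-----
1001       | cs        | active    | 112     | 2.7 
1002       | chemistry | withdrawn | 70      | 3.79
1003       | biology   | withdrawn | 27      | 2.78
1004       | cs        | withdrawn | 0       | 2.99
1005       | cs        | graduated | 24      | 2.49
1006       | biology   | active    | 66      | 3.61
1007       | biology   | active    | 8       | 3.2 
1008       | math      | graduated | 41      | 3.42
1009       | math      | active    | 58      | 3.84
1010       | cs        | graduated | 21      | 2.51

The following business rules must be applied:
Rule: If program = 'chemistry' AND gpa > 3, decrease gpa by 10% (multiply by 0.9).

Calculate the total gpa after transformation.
30.95

Step 1: Find records where program = 'chemistry' AND gpa > 3
Step 2: 1 records match, summing to 3.79
Step 3: After multiplier: 3.79 × 0.9 = 3.41
Step 4: Unaffected records sum: 27.54
Step 5: Final sum = 3.41 + 27.54 = 30.95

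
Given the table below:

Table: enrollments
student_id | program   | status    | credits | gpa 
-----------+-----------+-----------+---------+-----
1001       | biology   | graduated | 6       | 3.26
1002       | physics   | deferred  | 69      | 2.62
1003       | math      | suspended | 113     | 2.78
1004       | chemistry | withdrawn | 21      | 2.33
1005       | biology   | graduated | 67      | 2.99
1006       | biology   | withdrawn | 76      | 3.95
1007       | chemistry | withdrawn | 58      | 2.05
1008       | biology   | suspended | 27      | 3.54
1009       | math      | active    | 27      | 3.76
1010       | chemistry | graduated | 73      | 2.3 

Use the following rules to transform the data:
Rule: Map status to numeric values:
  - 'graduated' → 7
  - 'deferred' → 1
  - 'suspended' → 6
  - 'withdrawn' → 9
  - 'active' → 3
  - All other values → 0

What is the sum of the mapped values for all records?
64

Step 1: Apply mapping to each record
Step 2: Count by status:
  'graduated': 3 records × 7 = 21
  'deferred': 1 records × 1 = 1
  'suspended': 2 records × 6 = 12
  'withdrawn': 3 records × 9 = 27
  'active': 1 records × 3 = 3
Step 3: Sum all mapped values = 64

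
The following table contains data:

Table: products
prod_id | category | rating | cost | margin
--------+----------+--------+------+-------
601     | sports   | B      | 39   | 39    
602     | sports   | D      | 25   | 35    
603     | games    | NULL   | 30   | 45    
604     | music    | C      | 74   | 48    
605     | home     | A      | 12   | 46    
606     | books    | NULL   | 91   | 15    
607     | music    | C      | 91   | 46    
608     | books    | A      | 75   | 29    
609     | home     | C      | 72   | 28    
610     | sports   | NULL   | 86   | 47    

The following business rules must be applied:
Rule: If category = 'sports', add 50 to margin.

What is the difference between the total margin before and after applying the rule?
150

Step 1: Original sum of margin = 378
Step 2: 3 records have category = 'sports'
Step 3: Each affected record changes by 50
Step 4: Total change = 3 × 50 = 150
Step 5: New sum = 378 + 150 = 528
Step 6: Difference = |528 - 378| = 150
        (Sum increased by 150)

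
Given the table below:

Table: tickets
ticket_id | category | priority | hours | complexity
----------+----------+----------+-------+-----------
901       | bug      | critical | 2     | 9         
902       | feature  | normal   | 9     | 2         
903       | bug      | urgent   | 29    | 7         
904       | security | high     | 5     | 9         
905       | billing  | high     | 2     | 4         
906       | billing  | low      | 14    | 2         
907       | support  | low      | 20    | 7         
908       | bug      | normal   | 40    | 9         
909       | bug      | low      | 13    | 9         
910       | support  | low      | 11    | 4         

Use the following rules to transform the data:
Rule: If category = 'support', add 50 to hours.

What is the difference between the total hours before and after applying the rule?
100

Step 1: Original sum of hours = 145
Step 2: 2 records have category = 'support'
Step 3: Each affected record changes by 50
Step 4: Total change = 2 × 50 = 100
Step 5: New sum = 145 + 100 = 245
Step 6: Difference = |245 - 145| = 100
        (Sum increased by 100)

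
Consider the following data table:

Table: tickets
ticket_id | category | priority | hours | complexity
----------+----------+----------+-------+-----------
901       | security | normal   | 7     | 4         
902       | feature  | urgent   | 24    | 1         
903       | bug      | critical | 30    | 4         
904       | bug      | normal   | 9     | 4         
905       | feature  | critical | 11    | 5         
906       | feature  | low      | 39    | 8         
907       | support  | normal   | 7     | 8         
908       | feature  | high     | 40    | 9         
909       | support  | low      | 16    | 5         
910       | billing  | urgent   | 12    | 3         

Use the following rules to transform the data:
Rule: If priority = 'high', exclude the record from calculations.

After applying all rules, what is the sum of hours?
155

Step 1: Identify records where priority = 'high'
Step 2: The excluded records sum to 40
Step 3: Original total hours = 195
Step 4: Remaining total = 195 - 40 = 155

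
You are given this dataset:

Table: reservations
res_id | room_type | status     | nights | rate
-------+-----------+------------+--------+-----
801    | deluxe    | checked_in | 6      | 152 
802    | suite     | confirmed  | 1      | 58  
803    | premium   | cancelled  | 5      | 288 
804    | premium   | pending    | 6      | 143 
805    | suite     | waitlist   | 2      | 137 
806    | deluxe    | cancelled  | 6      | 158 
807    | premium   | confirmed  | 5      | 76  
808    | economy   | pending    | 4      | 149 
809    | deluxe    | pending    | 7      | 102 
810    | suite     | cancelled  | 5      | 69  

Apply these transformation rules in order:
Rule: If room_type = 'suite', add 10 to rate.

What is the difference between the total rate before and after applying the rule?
30

Step 1: Original sum of rate = 1332
Step 2: 3 records have room_type = 'suite'
Step 3: Each affected record changes by 10
Step 4: Total change = 3 × 10 = 30
Step 5: New sum = 1332 + 30 = 1362
Step 6: Difference = |1362 - 1332| = 30
        (Sum increased by 30)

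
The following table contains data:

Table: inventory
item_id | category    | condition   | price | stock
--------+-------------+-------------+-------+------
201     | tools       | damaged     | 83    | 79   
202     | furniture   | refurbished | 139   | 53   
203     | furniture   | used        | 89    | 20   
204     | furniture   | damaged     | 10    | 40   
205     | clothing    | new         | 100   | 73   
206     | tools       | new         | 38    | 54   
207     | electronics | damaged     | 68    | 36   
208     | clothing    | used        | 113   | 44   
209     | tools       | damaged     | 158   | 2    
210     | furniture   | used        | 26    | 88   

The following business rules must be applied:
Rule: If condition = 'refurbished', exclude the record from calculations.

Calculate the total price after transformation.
685

Step 1: Identify records where condition = 'refurbished'
Step 2: The excluded records sum to 139
Step 3: Original total price = 824
Step 4: Remaining total = 824 - 139 = 685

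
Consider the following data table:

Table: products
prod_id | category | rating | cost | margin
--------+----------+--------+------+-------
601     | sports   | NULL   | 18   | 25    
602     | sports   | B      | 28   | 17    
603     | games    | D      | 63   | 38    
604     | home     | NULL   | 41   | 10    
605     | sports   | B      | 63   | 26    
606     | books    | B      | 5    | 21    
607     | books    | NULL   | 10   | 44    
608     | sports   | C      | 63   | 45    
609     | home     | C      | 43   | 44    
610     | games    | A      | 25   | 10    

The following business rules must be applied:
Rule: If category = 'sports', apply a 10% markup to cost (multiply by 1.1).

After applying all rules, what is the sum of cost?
376.2

Step 1: Records with category = 'sports' have total cost = 172
Step 2: Apply multiplier: 172 × 1.1 = 189.2
Step 3: Other records total: 187
Step 4: Final sum = 189.2 + 187 = 376.2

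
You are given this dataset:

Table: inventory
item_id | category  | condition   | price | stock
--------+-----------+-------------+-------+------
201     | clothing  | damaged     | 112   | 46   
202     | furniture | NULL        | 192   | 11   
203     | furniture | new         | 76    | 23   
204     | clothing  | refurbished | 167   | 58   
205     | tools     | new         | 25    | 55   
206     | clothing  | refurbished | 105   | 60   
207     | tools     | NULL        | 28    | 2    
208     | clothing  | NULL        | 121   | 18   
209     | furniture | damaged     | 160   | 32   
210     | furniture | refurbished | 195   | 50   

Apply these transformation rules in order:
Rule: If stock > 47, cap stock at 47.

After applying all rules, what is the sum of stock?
320

Step 1: 4 records have stock > 47
Step 2: These records originally summed to 223
Step 3: After capping: 4 × 47 = 188
Step 4: Unaffected records sum: 132
Step 5: Final sum = 188 + 132 = 320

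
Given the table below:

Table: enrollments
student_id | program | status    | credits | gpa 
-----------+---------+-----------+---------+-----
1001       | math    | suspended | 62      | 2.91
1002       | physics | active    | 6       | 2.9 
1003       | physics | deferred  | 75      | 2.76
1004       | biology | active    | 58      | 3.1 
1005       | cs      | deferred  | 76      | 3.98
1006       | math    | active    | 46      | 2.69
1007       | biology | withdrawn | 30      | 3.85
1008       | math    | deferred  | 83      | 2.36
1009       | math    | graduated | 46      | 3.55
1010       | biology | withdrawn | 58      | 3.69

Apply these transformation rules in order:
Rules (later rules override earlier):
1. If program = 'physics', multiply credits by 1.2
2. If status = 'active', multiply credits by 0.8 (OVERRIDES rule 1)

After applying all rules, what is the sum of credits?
533.0

Step 1: Rule 2 takes priority for records with status = 'active'
  - 3 records: 110 × 0.8 = 88.0
Step 2: Rule 1 applies to remaining records with program = 'physics'
  - 1 records: 75 × 1.2 = 90.0
Step 3: Other records unchanged: 355
Step 4: Final sum = 88.0 + 90.0 + 355 = 533.0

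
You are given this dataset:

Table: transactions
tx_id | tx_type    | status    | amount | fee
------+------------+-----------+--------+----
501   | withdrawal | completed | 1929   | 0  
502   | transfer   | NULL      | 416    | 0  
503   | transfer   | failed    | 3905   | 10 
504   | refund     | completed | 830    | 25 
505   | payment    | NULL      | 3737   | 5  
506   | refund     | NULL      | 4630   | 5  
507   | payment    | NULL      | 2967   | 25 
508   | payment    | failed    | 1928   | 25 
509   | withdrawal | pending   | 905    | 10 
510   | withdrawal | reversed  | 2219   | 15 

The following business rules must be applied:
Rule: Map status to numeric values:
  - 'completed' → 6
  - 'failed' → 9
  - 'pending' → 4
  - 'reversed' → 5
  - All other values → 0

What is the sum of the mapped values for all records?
39

Step 1: Apply mapping to each record
Step 2: Count by status:
  'completed': 2 records × 6 = 12
  'failed': 2 records × 9 = 18
  'pending': 1 records × 4 = 4
  'reversed': 1 records × 5 = 5
Step 3: Sum all mapped values = 39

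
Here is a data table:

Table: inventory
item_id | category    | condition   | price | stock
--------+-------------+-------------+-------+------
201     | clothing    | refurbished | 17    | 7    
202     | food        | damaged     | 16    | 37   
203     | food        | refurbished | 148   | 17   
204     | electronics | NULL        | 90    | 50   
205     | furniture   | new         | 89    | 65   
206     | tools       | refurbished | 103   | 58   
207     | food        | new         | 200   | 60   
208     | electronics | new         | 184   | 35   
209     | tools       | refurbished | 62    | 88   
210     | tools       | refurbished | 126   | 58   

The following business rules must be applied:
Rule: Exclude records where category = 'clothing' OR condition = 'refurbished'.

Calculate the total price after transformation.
579

Step 1: Find records where category = 'clothing' OR condition = 'refurbished'
Step 2: 5 records match, summing to 456
Step 3: Original sum: 1035
Step 4: Remaining sum = 1035 - 456 = 579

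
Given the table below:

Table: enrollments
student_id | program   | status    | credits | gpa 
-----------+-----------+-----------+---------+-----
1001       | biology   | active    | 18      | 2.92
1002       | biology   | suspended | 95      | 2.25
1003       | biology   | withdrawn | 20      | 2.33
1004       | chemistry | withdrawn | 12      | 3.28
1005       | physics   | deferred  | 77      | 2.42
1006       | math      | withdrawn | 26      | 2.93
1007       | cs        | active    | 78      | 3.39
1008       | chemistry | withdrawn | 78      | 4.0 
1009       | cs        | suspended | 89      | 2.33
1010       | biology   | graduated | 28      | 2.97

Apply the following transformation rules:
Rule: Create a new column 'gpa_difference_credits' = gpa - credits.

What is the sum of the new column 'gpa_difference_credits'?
-492.18

Step 1: For each record, compute gpa - credits
Example calculations:
  2.92 - 18 = -15.08
  2.25 - 95 = -92.75
  2.33 - 20 = -17.67
  ...
Step 2: Sum all derived values
Step 3: Total = -492.18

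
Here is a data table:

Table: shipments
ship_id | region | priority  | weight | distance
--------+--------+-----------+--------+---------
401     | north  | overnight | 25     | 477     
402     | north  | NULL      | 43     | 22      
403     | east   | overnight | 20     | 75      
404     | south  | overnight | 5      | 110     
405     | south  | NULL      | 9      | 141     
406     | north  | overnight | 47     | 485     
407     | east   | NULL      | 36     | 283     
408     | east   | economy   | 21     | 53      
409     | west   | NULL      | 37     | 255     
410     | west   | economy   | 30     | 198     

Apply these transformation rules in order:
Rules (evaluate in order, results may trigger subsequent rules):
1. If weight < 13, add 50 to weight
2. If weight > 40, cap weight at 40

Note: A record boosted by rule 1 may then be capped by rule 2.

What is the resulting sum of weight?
329

Step 1: Apply rule 1 to records with weight < 13
  - 2 records get bonus of 50
  - Of these, 2 records then exceed 40 and get capped
Step 2: Apply rule 2 to records with weight > 40
  - 2 records (original) are capped
Step 3: Calculate final sum = 329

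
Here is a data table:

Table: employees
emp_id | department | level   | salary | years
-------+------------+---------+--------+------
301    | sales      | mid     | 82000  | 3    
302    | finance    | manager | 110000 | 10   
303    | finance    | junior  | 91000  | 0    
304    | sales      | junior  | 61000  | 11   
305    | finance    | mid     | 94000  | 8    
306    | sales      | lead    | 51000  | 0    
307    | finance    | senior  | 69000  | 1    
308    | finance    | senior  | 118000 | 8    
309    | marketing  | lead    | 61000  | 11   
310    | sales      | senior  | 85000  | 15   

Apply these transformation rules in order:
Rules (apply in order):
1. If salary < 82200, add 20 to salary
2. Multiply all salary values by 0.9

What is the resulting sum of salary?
739890.0

Step 1: Apply Rule 1 - Add 20 to records with salary < 82200
  - 5 records affected: 324000 + (5 × 20) = 324100
  - Unaffected records: 498000
  - Sum after Rule 1: 822100
Step 2: Apply Rule 2 - Multiply all by 0.9
  - 822100 × 0.9 = 739890.0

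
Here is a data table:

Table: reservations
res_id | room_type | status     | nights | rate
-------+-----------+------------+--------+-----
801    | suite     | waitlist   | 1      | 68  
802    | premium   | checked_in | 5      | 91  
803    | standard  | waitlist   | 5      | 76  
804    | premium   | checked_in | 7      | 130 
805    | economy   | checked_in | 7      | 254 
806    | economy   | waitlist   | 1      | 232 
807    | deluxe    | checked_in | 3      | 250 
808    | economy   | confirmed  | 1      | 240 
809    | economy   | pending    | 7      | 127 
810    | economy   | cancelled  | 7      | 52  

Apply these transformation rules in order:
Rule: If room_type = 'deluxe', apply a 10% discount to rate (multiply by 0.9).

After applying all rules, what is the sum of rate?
1495.0

Step 1: Records with room_type = 'deluxe' have total rate = 250
Step 2: Apply multiplier: 250 × 0.9 = 225.0
Step 3: Other records total: 1270
Step 4: Final sum = 225.0 + 1270 = 1495.0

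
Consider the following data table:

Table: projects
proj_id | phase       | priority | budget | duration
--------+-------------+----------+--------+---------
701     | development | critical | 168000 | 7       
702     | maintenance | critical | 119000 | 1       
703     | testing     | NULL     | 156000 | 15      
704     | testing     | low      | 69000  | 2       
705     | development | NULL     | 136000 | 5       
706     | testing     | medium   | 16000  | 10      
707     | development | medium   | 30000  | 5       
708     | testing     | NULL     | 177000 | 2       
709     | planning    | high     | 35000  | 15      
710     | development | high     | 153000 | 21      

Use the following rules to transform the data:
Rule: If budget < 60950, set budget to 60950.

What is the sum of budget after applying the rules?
1160850

Step 1: 3 records have budget < 60950
Step 2: These records originally summed to 81000
Step 3: After setting to minimum: 3 × 60950 = 182850
Step 4: Unaffected records sum: 978000
Step 5: Final sum = 182850 + 978000 = 1160850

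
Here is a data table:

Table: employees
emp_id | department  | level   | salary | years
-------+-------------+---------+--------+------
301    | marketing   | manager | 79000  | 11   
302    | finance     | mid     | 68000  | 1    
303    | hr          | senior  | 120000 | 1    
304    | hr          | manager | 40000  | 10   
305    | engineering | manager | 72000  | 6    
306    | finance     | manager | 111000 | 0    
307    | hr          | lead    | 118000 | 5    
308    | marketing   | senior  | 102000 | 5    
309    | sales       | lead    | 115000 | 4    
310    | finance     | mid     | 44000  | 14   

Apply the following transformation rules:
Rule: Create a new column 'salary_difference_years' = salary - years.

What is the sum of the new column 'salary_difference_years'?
868943

Step 1: For each record, compute salary - years
Example calculations:
  79000 - 11 = 78989
  68000 - 1 = 67999
  120000 - 1 = 119999
  ...
Step 2: Sum all derived values
Step 3: Total = 868943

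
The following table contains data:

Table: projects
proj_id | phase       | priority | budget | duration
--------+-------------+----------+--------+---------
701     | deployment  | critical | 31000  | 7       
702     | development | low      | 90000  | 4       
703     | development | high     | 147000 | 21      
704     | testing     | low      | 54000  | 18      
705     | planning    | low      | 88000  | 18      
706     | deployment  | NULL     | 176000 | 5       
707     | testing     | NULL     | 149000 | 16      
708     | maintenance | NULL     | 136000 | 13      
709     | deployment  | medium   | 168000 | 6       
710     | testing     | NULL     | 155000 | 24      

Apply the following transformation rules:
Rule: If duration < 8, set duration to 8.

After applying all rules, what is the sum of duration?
142

Step 1: 4 records have duration < 8
Step 2: These records originally summed to 22
Step 3: After setting to minimum: 4 × 8 = 32
Step 4: Unaffected records sum: 110
Step 5: Final sum = 32 + 110 = 142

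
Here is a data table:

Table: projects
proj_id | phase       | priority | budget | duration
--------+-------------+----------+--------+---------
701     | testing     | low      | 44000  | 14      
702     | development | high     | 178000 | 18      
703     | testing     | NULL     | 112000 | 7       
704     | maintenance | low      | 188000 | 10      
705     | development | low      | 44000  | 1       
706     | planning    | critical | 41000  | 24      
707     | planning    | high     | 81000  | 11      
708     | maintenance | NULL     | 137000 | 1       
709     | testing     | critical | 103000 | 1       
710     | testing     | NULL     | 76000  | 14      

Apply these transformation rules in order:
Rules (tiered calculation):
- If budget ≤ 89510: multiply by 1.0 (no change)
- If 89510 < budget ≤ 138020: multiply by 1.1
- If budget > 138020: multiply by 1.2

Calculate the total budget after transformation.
1112400.0

Step 1: Tier 1 (budget ≤ 89510): 5 records, sum = 286000 × 1.0 = 286000.0
Step 2: Tier 2 (89510 < budget ≤ 138020): 3 records, sum = 352000 × 1.1 = 387200.0
Step 3: Tier 3 (budget > 138020): 2 records, sum = 366000 × 1.2 = 439200.0
Step 4: Final sum = 286000.0 + 387200.0 + 439200.0 = 1112400.0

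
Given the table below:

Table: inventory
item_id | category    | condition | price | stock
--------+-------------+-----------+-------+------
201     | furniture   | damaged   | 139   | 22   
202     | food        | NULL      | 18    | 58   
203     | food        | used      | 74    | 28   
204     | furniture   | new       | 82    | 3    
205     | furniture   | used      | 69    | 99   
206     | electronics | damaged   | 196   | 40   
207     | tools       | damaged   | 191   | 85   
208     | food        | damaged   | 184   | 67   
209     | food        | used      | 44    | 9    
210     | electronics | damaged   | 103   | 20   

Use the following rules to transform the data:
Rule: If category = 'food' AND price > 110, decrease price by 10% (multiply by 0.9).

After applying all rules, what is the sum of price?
1081.6

Step 1: Find records where category = 'food' AND price > 110
Step 2: 1 records match, summing to 184
Step 3: After multiplier: 184 × 0.9 = 165.6
Step 4: Unaffected records sum: 916
Step 5: Final sum = 165.6 + 916 = 1081.6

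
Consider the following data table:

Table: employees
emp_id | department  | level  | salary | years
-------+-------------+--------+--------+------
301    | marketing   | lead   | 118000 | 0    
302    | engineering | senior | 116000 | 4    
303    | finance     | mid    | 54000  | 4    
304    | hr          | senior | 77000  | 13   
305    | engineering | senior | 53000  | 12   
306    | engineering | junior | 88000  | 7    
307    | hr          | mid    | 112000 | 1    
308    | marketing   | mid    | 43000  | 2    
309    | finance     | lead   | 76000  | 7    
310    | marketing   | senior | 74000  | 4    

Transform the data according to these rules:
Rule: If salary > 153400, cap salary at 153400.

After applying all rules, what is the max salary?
118000

Step 1: Original maximum salary = 118000
Step 2: Check cap of 153400 against maximum
Step 3: No records exceed the cap (max 118000 <= cap 153400), so no capping applies
Step 4: Maximum after transformation = 118000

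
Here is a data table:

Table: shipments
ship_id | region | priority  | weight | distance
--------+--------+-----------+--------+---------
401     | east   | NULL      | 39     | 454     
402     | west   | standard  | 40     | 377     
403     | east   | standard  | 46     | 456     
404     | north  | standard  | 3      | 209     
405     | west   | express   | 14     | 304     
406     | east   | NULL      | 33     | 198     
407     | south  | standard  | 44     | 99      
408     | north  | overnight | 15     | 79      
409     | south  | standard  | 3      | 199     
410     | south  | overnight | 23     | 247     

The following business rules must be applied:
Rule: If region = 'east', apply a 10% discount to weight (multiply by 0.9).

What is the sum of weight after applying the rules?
248.2

Step 1: Records with region = 'east' have total weight = 118
Step 2: Apply multiplier: 118 × 0.9 = 106.2
Step 3: Other records total: 142
Step 4: Final sum = 106.2 + 142 = 248.2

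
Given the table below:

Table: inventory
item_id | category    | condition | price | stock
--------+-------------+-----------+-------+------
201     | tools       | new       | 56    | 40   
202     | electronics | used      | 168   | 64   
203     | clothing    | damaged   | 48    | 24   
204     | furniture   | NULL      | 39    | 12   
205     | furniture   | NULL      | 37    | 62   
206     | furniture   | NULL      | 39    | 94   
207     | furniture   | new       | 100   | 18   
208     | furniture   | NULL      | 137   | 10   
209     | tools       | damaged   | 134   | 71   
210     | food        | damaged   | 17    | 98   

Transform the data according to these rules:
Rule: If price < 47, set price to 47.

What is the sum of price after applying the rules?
831

Step 1: 4 records have price < 47
Step 2: These records originally summed to 132
Step 3: After setting to minimum: 4 × 47 = 188
Step 4: Unaffected records sum: 643
Step 5: Final sum = 188 + 643 = 831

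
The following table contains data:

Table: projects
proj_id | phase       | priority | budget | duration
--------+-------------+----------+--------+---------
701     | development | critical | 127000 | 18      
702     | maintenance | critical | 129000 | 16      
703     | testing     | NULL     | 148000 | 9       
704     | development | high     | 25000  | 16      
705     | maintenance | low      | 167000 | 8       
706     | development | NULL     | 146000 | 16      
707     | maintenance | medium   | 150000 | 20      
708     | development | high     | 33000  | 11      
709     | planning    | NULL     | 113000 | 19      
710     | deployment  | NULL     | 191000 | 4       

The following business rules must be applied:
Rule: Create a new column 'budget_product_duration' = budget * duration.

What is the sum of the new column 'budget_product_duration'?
16028000

Step 1: For each record, compute budget * duration
Example calculations:
  127000 * 18 = 2286000
  129000 * 16 = 2064000
  148000 * 9 = 1332000
  ...
Step 2: Sum all derived values
Step 3: Total = 16028000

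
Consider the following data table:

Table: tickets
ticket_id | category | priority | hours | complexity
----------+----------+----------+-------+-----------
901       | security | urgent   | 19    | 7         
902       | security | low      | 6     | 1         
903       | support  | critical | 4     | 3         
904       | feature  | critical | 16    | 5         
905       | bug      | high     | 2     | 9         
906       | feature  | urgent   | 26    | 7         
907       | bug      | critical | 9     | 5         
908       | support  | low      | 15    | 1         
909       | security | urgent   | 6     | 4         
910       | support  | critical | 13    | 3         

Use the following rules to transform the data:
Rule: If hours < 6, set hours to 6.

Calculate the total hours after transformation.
122

Step 1: 2 records have hours < 6
Step 2: These records originally summed to 6
Step 3: After setting to minimum: 2 × 6 = 12
Step 4: Unaffected records sum: 110
Step 5: Final sum = 12 + 110 = 122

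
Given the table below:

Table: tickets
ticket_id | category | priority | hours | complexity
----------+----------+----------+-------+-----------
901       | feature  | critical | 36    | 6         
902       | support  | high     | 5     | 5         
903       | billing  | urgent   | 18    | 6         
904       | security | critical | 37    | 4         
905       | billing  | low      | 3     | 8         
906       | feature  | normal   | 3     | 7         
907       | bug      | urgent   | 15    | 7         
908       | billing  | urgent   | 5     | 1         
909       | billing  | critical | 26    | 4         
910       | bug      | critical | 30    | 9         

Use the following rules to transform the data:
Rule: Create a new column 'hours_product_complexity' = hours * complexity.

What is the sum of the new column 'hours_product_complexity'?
1026

Step 1: For each record, compute hours * complexity
Example calculations:
  36 * 6 = 216
  5 * 5 = 25
  18 * 6 = 108
  ...
Step 2: Sum all derived values
Step 3: Total = 1026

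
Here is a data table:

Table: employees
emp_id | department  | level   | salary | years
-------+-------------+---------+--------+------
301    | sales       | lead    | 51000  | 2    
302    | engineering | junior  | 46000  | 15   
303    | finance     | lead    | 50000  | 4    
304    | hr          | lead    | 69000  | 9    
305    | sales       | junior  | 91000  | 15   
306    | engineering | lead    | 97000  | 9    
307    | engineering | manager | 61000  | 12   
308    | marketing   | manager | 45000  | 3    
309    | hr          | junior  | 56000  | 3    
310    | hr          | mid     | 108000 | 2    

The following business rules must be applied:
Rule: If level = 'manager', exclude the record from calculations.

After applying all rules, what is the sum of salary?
568000

Step 1: Identify records where level = 'manager'
Step 2: The excluded records sum to 106000
Step 3: Original total salary = 674000
Step 4: Remaining total = 674000 - 106000 = 568000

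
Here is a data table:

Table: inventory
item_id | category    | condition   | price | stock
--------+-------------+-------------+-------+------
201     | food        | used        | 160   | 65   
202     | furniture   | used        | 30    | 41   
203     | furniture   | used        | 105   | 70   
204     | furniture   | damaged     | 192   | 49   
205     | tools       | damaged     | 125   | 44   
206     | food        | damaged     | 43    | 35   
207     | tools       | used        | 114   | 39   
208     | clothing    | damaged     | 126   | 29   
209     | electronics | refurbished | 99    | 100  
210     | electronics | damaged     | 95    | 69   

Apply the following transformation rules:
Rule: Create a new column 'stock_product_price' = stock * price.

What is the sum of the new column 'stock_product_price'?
59948

Step 1: For each record, compute stock * price
Example calculations:
  65 * 160 = 10400
  41 * 30 = 1230
  70 * 105 = 7350
  ...
Step 2: Sum all derived values
Step 3: Total = 59948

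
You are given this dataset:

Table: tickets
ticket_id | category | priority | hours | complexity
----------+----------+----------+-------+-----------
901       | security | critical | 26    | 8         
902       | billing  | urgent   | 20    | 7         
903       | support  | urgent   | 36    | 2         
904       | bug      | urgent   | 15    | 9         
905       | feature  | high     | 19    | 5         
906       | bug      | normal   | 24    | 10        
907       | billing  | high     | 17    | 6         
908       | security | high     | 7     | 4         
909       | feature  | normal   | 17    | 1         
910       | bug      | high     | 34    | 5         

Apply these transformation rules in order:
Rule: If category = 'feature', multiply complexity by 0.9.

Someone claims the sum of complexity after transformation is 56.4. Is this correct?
Yes, the result is correct.

Step 1: Calculate the correct sum after transformation
Step 2: Apply multiplier 0.9 to records where category = 'feature'
Step 3: Correct result = 56.4
Step 4: Claimed result = 56.4
Step 5: 56.4 = 56.4 ✓
Conclusion: The claimed result is correct.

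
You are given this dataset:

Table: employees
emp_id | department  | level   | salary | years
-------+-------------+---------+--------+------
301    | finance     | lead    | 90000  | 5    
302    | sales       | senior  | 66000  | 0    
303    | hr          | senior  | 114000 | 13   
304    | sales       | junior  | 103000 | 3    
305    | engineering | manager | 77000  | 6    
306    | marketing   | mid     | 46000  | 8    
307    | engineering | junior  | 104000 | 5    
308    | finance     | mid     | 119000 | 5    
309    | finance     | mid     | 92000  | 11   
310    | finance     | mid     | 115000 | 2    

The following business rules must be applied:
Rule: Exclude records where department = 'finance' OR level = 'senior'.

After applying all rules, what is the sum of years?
22

Step 1: Find records where department = 'finance' OR level = 'senior'
Step 2: 6 records match, summing to 36
Step 3: Original sum: 58
Step 4: Remaining sum = 58 - 36 = 22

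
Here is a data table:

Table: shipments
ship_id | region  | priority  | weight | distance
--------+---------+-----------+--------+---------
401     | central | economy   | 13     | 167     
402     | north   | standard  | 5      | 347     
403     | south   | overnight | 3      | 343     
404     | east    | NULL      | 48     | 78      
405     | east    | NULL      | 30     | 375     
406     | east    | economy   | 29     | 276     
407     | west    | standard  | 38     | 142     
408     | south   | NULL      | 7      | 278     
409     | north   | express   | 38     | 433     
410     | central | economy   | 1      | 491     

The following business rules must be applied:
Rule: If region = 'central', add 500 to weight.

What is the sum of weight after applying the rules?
1212

Step 1: Count records where region = 'central': 2
Step 2: Total bonus added: 2 × 500 = 1000
Step 3: Original sum of weight: 212
Step 4: Final sum = 212 + 1000 = 1212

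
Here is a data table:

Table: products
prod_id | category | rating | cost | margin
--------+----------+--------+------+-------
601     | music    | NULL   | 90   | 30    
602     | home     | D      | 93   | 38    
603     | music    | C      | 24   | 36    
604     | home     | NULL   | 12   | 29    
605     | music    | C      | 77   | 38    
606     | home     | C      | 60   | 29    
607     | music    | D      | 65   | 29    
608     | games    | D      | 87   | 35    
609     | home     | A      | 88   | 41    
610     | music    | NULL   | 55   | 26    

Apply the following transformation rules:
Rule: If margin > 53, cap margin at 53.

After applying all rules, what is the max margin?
41

Step 1: Original maximum margin = 41
Step 2: Check cap of 53 against maximum
Step 3: No records exceed the cap (max 41 <= cap 53), so no capping applies
Step 4: Maximum after transformation = 41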